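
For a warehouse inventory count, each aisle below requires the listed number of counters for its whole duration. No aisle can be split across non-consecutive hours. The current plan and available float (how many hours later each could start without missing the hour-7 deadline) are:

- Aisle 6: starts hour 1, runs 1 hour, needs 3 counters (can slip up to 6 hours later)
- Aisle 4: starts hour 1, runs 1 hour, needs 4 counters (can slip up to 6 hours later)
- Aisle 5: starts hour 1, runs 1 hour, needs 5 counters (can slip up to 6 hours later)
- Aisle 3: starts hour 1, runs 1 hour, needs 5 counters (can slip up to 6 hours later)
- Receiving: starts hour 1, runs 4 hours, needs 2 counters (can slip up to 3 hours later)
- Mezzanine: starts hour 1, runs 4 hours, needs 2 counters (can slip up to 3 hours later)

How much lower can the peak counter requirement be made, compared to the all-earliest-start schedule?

15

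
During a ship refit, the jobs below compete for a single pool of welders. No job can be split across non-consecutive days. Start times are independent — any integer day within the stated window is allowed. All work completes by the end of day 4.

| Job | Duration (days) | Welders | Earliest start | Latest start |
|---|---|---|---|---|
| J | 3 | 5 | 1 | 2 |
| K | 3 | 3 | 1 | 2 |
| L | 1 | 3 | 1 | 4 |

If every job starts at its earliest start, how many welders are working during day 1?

11

At early start, day 1 has: J, K, L.
Demand: 5 + 3 + 3 = 11.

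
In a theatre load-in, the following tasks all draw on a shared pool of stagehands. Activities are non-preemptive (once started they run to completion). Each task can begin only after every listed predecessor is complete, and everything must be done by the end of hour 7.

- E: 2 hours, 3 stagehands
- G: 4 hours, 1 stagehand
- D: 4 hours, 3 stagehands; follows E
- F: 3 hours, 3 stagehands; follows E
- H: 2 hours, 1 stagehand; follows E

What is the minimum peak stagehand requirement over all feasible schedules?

Early-start (E@1, G@1, D@3, F@3, H@3) gives peak 8: h1:4  h2:4  h3:8  h4:8  h5:6  h6:3  h7:0.
Shift F→5.
Schedule E@1, G@1, D@3, F@5, H@3: h1:4  h2:4  h3:5  h4:5  h5:6  h6:6  h7:3 — peak 6.

6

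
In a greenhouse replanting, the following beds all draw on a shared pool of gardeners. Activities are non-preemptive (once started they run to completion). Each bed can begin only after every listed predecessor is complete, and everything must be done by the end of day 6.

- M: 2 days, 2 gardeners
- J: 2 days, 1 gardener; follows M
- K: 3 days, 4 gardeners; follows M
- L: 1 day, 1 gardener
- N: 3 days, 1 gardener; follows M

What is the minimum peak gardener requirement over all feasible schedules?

Schedule M@1, J@3, K@3, L@1, N@3: d1:3  d2:2  d3:6  d4:6  d5:5  d6:0 — peak 6.

6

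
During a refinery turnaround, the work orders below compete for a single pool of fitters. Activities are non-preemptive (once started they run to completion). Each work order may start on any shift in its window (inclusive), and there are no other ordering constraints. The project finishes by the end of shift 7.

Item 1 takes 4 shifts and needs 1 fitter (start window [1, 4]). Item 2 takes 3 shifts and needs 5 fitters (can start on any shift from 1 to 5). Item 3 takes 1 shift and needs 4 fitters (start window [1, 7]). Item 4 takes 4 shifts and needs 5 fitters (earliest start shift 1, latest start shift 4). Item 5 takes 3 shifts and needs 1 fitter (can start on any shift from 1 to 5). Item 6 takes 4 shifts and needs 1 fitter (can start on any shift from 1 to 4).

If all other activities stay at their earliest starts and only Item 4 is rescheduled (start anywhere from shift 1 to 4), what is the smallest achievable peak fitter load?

Item 4@1: s1:17  s2:13  s3:13  s4:7  s5:0  s6:0  s7:0 → peak 17
Item 4@2: s1:12  s2:13  s3:13  s4:7  s5:5  s6:0  s7:0 → peak 13
Item 4@3: s1:12  s2:8  s3:13  s4:7  s5:5  s6:5  s7:0 → peak 13
Item 4@4: s1:12  s2:8  s3:8  s4:7  s5:5  s6:5  s7:5 → peak 12
Best is Item 4@4, peak 12.

12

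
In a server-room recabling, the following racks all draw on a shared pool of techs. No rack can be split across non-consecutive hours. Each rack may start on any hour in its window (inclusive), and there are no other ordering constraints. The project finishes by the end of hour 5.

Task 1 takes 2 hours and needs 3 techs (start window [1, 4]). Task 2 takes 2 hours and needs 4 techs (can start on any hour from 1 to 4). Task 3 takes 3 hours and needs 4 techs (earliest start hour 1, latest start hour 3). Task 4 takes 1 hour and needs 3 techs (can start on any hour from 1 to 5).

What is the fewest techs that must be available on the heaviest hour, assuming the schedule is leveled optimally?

7

Early-start (Task 1@1, Task 2@1, Task 3@1, Task 4@1) gives peak 14: h1:14  h2:11  h3:4  h4:0  h5:0.
Shift Task 3→3, Task 4→3.
Schedule Task 1@1, Task 2@1, Task 3@3, Task 4@3: h1:7  h2:7  h3:7  h4:4  h5:4 — peak 7.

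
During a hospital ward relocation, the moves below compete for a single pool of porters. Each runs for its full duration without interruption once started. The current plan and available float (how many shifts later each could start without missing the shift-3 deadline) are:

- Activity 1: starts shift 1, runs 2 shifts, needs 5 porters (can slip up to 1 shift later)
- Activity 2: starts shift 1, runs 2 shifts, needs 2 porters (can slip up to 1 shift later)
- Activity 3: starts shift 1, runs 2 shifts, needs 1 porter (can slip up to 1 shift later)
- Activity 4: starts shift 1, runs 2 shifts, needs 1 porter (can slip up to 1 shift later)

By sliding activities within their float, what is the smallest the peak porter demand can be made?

Schedule Activity 1@1, Activity 2@1, Activity 3@1, Activity 4@1: s1:9  s2:9  s3:0 — peak 9.
No arrangement of the 16 feasible schedules does better.

9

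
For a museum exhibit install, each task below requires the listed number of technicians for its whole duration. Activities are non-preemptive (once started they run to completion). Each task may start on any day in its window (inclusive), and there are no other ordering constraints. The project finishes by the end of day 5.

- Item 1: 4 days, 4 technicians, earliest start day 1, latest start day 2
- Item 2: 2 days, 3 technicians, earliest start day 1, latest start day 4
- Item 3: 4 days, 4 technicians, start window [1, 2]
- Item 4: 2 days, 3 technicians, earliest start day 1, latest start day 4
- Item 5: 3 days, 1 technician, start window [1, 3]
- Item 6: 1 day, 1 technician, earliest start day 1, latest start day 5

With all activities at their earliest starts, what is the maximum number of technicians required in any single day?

Early-start schedule: Item 1@1, Item 2@1, Item 3@1, Item 4@1, Item 5@1, Item 6@1.
Load per day: day 1: 16, day 2: 15, day 3: 9, day 4: 8, day 5: 0.
Peak is 16.

16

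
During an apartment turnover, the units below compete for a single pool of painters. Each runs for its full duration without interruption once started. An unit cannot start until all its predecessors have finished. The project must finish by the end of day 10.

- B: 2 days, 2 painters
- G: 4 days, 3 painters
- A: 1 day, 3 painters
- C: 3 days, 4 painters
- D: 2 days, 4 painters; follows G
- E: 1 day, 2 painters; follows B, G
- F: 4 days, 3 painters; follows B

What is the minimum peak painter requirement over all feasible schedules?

Early-start (B@1, G@1, A@1, C@1, D@5, E@5, F@3) gives peak 12: d1:12  d2:9  d3:10  d4:6  d5:9  d6:7  d7:0  d8:0  d9:0  d10:0.
Shift G→4, A→4, D→9, E→8, F→5.
Schedule B@1, G@4, A@4, C@1, D@9, E@8, F@5: d1:6  d2:6  d3:4  d4:6  d5:6  d6:6  d7:6  d8:5  d9:4  d10:4 — peak 6.
Total painter-days = 53 over 10 days ⇒ peak ≥ ⌈53/10⌉ = 6, so 6 is optimal.

6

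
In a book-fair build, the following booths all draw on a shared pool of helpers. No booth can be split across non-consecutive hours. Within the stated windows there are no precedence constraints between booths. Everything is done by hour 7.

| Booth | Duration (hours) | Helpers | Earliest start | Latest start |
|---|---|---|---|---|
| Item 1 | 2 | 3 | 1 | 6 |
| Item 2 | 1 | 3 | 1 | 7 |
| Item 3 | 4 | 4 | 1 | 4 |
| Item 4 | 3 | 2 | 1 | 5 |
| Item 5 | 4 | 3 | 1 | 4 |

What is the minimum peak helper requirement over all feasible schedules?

Early-start (Item 1@1, Item 2@1, Item 3@1, Item 4@1, Item 5@1) gives peak 15: h1:15  h2:12  h3:9  h4:7  h5:0  h6:0  h7:0.
Shift Item 2→3, Item 4→5, Item 5→4.
Schedule Item 1@1, Item 2@3, Item 3@1, Item 4@5, Item 5@4: h1:7  h2:7  h3:7  h4:7  h5:5  h6:5  h7:5 — peak 7.
Total helper-hours = 43 over 7 hours ⇒ peak ≥ ⌈43/7⌉ = 7, so 7 is optimal.

7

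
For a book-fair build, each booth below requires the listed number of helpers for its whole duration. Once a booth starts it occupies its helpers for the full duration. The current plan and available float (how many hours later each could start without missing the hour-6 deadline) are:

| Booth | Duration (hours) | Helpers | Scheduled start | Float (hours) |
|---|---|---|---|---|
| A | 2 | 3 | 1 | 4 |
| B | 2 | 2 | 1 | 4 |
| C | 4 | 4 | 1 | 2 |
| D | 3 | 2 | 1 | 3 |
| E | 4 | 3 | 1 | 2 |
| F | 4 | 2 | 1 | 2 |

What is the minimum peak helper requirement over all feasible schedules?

Early-start (A@1, B@1, C@1, D@1, E@1, F@1) gives peak 16: h1:16  h2:16  h3:11  h4:9  h5:0  h6:0.
Shift E→3, F→3.
Schedule A@1, B@1, C@1, D@1, E@3, F@3: h1:11  h2:11  h3:11  h4:9  h5:5  h6:5 — peak 11.

11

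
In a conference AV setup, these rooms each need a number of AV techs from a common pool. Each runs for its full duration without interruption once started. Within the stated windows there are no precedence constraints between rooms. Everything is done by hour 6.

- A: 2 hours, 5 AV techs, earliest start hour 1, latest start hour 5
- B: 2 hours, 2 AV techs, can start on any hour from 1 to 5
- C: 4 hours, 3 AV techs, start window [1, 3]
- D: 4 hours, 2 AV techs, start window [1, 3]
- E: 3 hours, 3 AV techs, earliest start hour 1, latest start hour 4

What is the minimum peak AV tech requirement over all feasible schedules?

8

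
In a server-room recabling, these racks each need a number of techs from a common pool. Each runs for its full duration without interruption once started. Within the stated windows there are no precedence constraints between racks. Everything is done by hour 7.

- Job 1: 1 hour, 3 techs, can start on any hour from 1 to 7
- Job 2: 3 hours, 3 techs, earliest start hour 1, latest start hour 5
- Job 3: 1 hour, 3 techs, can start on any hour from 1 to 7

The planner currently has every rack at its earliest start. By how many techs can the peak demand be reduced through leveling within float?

6

Early-start peak: h1:9  h2:3  h3:3  h4:0  h5:0  h6:0  h7:0 ⇒ 9.
Leveled (Job 1@1, Job 2@2, Job 3@5): h1:3  h2:3  h3:3  h4:3  h5:3  h6:0  h7:0 ⇒ 3.
Reduction 9 − 3 = 6.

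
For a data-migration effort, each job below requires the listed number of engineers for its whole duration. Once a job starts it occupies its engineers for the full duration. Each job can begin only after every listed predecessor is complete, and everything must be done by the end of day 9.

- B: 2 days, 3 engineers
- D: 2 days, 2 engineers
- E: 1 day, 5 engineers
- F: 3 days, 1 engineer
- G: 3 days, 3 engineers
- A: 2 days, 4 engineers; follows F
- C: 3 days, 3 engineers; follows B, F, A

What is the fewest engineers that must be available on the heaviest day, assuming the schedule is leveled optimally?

Early-start (B@1, D@1, E@1, F@1, G@1, A@4, C@6) gives peak 14: d1:14  d2:9  d3:4  d4:4  d5:4  d6:3  d7:3  d8:3  d9:0.
Shift E→3, G→6.
Schedule B@1, D@1, E@3, F@1, G@6, A@4, C@6: d1:6  d2:6  d3:6  d4:4  d5:4  d6:6  d7:6  d8:6  d9:0 — peak 6.

6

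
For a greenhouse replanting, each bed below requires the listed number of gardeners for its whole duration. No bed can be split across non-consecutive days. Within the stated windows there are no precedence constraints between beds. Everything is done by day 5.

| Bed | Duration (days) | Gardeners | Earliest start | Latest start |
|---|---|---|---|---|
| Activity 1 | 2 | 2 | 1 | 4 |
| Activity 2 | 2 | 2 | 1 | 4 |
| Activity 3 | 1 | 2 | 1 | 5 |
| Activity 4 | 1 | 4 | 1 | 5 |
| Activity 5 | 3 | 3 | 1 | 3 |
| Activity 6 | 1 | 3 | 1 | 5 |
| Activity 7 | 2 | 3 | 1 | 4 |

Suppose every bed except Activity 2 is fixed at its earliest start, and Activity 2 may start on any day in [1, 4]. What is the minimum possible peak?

17

Activity 2@1: d1:19  d2:10  d3:3  d4:0  d5:0 → peak 19
Activity 2@2: d1:17  d2:10  d3:5  d4:0  d5:0 → peak 17
Activity 2@3: d1:17  d2:8  d3:5  d4:2  d5:0 → peak 17
Activity 2@4: d1:17  d2:8  d3:3  d4:2  d5:2 → peak 17
Best is Activity 2@2, peak 17.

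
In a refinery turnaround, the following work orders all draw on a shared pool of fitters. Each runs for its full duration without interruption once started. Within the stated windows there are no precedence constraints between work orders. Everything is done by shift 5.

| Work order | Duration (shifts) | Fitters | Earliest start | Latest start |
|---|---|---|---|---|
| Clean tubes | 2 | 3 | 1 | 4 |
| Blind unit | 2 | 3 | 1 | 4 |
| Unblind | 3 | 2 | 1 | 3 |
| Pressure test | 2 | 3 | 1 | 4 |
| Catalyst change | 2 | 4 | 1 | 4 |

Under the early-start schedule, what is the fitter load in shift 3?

2

At early start, shift 3 has: Unblind.
Demand: 2 = 2.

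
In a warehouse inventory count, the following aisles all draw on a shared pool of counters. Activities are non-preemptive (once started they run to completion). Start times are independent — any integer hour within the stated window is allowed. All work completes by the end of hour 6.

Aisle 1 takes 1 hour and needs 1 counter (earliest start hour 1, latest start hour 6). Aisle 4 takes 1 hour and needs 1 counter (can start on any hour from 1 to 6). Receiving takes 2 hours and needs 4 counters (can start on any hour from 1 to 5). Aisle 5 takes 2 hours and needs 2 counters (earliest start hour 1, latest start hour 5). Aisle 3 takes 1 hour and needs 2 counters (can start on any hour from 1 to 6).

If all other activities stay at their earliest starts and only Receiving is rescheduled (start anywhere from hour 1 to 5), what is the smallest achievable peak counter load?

6

Receiving@1: h1:10  h2:6  h3:0  h4:0  h5:0  h6:0 → peak 10
Receiving@2: h1:6  h2:6  h3:4  h4:0  h5:0  h6:0 → peak 6
Receiving@3: h1:6  h2:2  h3:4  h4:4  h5:0  h6:0 → peak 6
Receiving@4: h1:6  h2:2  h3:0  h4:4  h5:4  h6:0 → peak 6
Receiving@5: h1:6  h2:2  h3:0  h4:0  h5:4  h6:4 → peak 6
Best is Receiving@2, peak 6.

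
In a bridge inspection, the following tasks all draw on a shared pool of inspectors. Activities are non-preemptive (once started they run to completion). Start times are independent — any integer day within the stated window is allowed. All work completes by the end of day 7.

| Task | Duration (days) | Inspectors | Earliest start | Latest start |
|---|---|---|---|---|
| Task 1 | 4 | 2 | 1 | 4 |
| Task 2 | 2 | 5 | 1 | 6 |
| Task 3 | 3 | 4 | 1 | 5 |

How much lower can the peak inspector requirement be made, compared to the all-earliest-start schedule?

5

Early-start peak: d1:11  d2:11  d3:6  d4:2  d5:0  d6:0  d7:0 ⇒ 11.
Leveled (Task 1@1, Task 2@5, Task 3@1): d1:6  d2:6  d3:6  d4:2  d5:5  d6:5  d7:0 ⇒ 6.
Reduction 11 − 6 = 5.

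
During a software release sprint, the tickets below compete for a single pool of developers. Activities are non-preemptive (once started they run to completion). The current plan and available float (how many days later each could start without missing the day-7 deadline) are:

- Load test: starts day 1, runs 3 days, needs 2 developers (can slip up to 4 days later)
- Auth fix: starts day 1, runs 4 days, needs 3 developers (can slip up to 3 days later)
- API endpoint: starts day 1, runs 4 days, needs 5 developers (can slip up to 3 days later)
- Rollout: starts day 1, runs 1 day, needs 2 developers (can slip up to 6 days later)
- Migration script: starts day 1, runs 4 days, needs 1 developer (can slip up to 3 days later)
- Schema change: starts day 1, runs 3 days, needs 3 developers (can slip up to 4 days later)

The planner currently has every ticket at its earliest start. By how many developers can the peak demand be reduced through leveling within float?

7

Early-start peak: d1:16  d2:14  d3:14  d4:9  d5:0  d6:0  d7:0 ⇒ 16.
Leveled (Load test@1, Auth fix@1, API endpoint@4, Rollout@1, Migration script@1, Schema change@5): d1:8  d2:6  d3:6  d4:9  d5:8  d6:8  d7:8 ⇒ 9.
Reduction 16 − 9 = 7.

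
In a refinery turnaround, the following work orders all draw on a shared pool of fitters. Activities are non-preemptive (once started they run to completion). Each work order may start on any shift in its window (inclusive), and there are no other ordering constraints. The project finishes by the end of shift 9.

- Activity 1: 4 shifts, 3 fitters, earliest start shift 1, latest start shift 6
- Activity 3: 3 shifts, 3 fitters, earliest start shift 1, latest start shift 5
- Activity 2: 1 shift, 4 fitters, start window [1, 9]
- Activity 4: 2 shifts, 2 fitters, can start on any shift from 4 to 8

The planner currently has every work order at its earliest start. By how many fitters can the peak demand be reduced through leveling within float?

Early-start peak: s1:10  s2:6  s3:6  s4:5  s5:2  s6:0  s7:0  s8:0  s9:0 ⇒ 10.
Leveled (Activity 1@1, Activity 3@5, Activity 2@8, Activity 4@4): s1:3  s2:3  s3:3  s4:5  s5:5  s6:3  s7:3  s8:4  s9:0 ⇒ 5.
Reduction 10 − 5 = 5.

5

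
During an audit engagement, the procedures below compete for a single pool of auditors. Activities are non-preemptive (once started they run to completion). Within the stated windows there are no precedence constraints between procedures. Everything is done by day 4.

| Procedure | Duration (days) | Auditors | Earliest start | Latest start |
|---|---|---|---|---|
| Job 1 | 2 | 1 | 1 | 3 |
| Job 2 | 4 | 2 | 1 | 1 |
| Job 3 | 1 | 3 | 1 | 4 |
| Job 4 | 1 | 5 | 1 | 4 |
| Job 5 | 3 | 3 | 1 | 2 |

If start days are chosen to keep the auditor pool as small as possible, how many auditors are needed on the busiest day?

8

Early-start (Job 1@1, Job 2@1, Job 3@1, Job 4@1, Job 5@1) gives peak 14: d1:14  d2:6  d3:5  d4:2.
Shift Job 3→3, Job 5→2.
Schedule Job 1@1, Job 2@1, Job 3@3, Job 4@1, Job 5@2: d1:8  d2:6  d3:8  d4:5 — peak 8.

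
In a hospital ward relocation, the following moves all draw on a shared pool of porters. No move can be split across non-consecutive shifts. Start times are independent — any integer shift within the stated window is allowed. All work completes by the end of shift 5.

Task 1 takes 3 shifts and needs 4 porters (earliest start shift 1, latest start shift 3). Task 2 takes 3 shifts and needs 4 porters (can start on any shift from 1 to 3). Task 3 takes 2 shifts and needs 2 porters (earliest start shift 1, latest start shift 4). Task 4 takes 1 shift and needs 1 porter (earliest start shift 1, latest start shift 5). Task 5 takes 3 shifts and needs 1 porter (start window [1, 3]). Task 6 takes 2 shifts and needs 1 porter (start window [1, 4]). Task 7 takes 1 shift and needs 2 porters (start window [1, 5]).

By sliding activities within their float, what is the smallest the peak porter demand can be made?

Early-start (Task 1@1, Task 2@1, Task 3@1, Task 4@1, Task 5@1, Task 6@1, Task 7@1) gives peak 15: s1:15  s2:12  s3:9  s4:0  s5:0.
Shift Task 3→4, Task 5→2, Task 6→4, Task 7→4.
Schedule Task 1@1, Task 2@1, Task 3@4, Task 4@1, Task 5@2, Task 6@4, Task 7@4: s1:9  s2:9  s3:9  s4:6  s5:3 — peak 9.

9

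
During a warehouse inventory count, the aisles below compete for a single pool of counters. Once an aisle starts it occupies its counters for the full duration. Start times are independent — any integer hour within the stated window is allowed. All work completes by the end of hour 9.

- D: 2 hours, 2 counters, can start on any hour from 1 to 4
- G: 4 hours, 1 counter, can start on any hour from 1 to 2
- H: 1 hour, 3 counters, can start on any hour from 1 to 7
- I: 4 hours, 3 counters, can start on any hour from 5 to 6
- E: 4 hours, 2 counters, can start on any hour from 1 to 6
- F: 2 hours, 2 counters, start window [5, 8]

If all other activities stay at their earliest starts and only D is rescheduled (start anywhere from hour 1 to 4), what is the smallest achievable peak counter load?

6

D@1: h1:8  h2:5  h3:3  h4:3  h5:5  h6:5  h7:3  h8:3  h9:0 → peak 8
D@2: h1:6  h2:5  h3:5  h4:3  h5:5  h6:5  h7:3  h8:3  h9:0 → peak 6
D@3: h1:6  h2:3  h3:5  h4:5  h5:5  h6:5  h7:3  h8:3  h9:0 → peak 6
D@4: h1:6  h2:3  h3:3  h4:5  h5:7  h6:5  h7:3  h8:3  h9:0 → peak 7
Best is D@2, peak 6.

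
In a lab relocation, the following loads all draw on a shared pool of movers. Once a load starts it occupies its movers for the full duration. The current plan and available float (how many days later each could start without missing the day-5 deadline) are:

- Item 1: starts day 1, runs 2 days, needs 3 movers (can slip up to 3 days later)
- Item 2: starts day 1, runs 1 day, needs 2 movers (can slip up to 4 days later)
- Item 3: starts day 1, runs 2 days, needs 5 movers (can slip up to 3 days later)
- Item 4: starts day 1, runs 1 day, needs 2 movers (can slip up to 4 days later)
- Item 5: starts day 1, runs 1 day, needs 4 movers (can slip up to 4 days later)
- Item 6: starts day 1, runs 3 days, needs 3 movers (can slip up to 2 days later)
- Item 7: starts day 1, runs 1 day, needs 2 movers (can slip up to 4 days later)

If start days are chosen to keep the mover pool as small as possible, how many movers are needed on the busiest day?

Early-start (Item 1@1, Item 2@1, Item 3@1, Item 4@1, Item 5@1, Item 6@1, Item 7@1) gives peak 21: d1:21  d2:11  d3:3  d4:0  d5:0.
Shift Item 3→2, Item 5→4, Item 6→3, Item 7→5.
Schedule Item 1@1, Item 2@1, Item 3@2, Item 4@1, Item 5@4, Item 6@3, Item 7@5: d1:7  d2:8  d3:8  d4:7  d5:5 — peak 8.

8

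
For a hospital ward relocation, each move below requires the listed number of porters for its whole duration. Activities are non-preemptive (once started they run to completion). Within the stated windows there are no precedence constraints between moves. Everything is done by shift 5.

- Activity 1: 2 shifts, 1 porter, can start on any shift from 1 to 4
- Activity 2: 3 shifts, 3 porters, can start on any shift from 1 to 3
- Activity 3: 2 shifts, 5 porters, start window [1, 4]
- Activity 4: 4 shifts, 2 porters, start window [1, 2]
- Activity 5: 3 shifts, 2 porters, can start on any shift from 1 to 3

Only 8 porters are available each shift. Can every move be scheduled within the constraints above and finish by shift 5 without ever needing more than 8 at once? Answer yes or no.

Schedule Activity 1@1, Activity 2@1, Activity 3@4, Activity 4@1, Activity 5@1: s1:8  s2:8  s3:7  s4:7  s5:5 — peak 8 ≤ 8.

yes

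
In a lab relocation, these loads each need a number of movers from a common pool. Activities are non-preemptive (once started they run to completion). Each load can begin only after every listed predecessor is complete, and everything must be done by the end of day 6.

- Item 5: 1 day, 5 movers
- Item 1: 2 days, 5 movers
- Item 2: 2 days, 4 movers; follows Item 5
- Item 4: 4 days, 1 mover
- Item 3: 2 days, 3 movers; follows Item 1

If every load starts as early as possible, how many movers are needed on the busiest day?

11

Early-start schedule: Item 5@1, Item 1@1, Item 2@2, Item 4@1, Item 3@3.
Load per day: day 1: 11, day 2: 10, day 3: 8, day 4: 4, day 5: 0, day 6: 0.
Peak is 11.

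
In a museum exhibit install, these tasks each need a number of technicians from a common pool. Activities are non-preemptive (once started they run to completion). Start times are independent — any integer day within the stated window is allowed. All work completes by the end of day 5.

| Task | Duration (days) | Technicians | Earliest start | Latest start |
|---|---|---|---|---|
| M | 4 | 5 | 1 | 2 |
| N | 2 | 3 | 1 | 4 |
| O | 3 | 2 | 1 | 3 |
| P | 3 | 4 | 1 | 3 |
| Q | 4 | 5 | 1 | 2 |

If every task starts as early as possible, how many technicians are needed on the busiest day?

19

Early-start schedule: M@1, N@1, O@1, P@1, Q@1.
Load per day: day 1: 19, day 2: 19, day 3: 16, day 4: 10, day 5: 0.
Peak is 19.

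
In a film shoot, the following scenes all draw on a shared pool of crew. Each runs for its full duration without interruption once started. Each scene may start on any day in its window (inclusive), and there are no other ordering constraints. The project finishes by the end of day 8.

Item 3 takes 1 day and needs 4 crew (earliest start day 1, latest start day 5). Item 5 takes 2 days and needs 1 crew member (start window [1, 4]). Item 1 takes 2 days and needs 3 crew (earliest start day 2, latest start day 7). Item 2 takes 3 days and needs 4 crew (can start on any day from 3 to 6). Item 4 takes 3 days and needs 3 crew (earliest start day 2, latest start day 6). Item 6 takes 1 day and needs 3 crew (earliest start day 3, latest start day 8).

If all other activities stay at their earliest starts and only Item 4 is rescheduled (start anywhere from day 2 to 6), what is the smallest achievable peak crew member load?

Item 4@2: d1:5  d2:7  d3:13  d4:7  d5:4  d6:0  d7:0  d8:0 → peak 13
Item 4@3: d1:5  d2:4  d3:13  d4:7  d5:7  d6:0  d7:0  d8:0 → peak 13
Item 4@4: d1:5  d2:4  d3:10  d4:7  d5:7  d6:3  d7:0  d8:0 → peak 10
Item 4@5: d1:5  d2:4  d3:10  d4:4  d5:7  d6:3  d7:3  d8:0 → peak 10
Item 4@6: d1:5  d2:4  d3:10  d4:4  d5:4  d6:3  d7:3  d8:3 → peak 10
Best is Item 4@4, peak 10.

10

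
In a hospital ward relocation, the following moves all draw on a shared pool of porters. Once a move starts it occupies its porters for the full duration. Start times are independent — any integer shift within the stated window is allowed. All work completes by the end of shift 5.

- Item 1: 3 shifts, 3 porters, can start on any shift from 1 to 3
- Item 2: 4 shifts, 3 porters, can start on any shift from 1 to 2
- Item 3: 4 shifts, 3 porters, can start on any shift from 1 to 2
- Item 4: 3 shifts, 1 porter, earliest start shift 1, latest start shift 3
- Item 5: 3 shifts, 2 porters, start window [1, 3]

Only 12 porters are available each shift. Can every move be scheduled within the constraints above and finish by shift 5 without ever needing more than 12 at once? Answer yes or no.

Schedule Item 1@1, Item 2@1, Item 3@1, Item 4@1, Item 5@1: s1:12  s2:12  s3:12  s4:6  s5:0 — peak 12 ≤ 12.

yes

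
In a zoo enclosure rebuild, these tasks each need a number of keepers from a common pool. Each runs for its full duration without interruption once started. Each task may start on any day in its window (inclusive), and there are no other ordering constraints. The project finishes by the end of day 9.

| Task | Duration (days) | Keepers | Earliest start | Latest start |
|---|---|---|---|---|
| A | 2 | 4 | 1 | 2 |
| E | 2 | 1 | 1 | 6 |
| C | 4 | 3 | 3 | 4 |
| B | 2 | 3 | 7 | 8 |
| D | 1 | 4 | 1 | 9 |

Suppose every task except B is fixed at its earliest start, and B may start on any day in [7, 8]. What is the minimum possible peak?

B@7: d1:9  d2:5  d3:3  d4:3  d5:3  d6:3  d7:3  d8:3  d9:0 → peak 9
B@8: d1:9  d2:5  d3:3  d4:3  d5:3  d6:3  d7:0  d8:3  d9:3 → peak 9
Best is B@7, peak 9.

9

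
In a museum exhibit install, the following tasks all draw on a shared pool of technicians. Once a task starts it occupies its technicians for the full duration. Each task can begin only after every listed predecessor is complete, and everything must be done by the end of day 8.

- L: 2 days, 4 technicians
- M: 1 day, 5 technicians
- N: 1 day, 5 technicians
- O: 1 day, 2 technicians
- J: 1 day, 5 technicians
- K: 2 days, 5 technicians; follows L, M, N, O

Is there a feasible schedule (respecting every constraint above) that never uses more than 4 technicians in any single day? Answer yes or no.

Total technician-days = 35; over 8 days the average is 35/8 > 4, so some day must exceed 4.

no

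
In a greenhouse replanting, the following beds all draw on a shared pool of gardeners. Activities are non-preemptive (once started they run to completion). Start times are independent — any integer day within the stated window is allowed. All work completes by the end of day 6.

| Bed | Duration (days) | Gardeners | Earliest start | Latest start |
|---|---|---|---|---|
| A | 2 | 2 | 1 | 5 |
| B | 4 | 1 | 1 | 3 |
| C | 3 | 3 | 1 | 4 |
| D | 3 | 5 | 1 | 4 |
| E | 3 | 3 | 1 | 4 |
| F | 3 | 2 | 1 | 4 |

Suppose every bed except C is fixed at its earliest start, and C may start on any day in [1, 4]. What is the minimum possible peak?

C@1: d1:16  d2:16  d3:14  d4:1  d5:0  d6:0 → peak 16
C@2: d1:13  d2:16  d3:14  d4:4  d5:0  d6:0 → peak 16
C@3: d1:13  d2:13  d3:14  d4:4  d5:3  d6:0 → peak 14
C@4: d1:13  d2:13  d3:11  d4:4  d5:3  d6:3 → peak 13
Best is C@4, peak 13.

13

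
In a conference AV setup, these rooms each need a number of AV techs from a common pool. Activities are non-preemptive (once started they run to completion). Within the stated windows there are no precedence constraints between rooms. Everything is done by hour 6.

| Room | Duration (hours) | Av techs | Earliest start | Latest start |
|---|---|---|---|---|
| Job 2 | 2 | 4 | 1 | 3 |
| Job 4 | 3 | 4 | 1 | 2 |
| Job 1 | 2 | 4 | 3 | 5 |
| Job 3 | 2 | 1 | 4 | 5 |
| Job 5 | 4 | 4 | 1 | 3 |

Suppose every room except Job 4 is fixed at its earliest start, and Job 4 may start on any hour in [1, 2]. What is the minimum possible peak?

12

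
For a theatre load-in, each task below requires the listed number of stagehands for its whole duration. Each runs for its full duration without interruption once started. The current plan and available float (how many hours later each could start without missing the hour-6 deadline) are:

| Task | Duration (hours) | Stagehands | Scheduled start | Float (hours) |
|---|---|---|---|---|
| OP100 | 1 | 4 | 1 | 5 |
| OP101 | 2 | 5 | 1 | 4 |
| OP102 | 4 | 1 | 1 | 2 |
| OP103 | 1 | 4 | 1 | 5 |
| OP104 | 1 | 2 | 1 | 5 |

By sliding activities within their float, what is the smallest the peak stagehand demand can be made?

5

Early-start (OP100@1, OP101@1, OP102@1, OP103@1, OP104@1) gives peak 16: h1:16  h2:6  h3:1  h4:1  h5:0  h6:0.
Shift OP101→5, OP103→2, OP104→3.
Schedule OP100@1, OP101@5, OP102@1, OP103@2, OP104@3: h1:5  h2:5  h3:3  h4:1  h5:5  h6:5 — peak 5.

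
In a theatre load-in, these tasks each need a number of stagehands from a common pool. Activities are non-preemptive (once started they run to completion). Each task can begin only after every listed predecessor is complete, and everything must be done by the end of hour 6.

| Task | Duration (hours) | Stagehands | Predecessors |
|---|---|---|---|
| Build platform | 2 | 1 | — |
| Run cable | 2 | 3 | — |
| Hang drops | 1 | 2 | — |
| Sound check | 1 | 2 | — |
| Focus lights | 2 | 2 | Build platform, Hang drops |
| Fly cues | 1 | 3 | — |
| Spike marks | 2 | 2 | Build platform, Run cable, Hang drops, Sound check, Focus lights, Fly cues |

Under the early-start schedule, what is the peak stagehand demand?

11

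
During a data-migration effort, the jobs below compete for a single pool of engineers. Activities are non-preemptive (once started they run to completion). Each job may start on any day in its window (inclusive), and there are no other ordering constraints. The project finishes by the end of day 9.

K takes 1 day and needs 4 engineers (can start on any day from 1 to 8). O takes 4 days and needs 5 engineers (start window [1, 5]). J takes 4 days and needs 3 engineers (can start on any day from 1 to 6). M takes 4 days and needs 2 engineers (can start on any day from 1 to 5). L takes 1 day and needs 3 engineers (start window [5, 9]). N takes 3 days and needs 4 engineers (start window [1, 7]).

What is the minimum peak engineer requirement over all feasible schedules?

Early-start (K@1, O@1, J@1, M@1, L@5, N@1) gives peak 18: d1:18  d2:14  d3:14  d4:10  d5:3  d6:0  d7:0  d8:0  d9:0.
Shift O→2, J→6, L→6, N→7.
Schedule K@1, O@2, J@6, M@1, L@6, N@7: d1:6  d2:7  d3:7  d4:7  d5:5  d6:6  d7:7  d8:7  d9:7 — peak 7.
Total engineer-days = 59 over 9 days ⇒ peak ≥ ⌈59/9⌉ = 7, so 7 is optimal.

7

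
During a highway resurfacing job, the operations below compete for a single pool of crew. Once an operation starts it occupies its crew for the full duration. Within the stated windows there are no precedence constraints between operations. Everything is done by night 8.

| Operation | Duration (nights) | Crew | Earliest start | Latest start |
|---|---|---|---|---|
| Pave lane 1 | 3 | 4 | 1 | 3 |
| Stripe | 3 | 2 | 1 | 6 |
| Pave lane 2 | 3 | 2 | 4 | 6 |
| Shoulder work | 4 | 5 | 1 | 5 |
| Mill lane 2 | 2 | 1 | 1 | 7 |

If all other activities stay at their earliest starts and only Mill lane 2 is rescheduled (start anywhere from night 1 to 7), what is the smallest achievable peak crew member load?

Mill lane 2@1: n1:12  n2:12  n3:11  n4:7  n5:2  n6:2  n7:0  n8:0 → peak 12
Mill lane 2@2: n1:11  n2:12  n3:12  n4:7  n5:2  n6:2  n7:0  n8:0 → peak 12
Mill lane 2@3: n1:11  n2:11  n3:12  n4:8  n5:2  n6:2  n7:0  n8:0 → peak 12
Mill lane 2@4: n1:11  n2:11  n3:11  n4:8  n5:3  n6:2  n7:0  n8:0 → peak 11
Mill lane 2@5: n1:11  n2:11  n3:11  n4:7  n5:3  n6:3  n7:0  n8:0 → peak 11
Mill lane 2@6: n1:11  n2:11  n3:11  n4:7  n5:2  n6:3  n7:1  n8:0 → peak 11
Mill lane 2@7: n1:11  n2:11  n3:11  n4:7  n5:2  n6:2  n7:1  n8:1 → peak 11
Best is Mill lane 2@4, peak 11.

11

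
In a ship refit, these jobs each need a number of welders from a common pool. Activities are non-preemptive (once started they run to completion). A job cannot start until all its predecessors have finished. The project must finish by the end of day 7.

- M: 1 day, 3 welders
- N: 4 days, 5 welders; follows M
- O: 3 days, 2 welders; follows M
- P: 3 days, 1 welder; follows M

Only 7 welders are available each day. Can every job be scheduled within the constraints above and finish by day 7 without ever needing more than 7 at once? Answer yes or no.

Schedule M@1, N@2, O@2, P@5: d1:3  d2:7  d3:7  d4:7  d5:6  d6:1  d7:1 — peak 7 ≤ 7.

yes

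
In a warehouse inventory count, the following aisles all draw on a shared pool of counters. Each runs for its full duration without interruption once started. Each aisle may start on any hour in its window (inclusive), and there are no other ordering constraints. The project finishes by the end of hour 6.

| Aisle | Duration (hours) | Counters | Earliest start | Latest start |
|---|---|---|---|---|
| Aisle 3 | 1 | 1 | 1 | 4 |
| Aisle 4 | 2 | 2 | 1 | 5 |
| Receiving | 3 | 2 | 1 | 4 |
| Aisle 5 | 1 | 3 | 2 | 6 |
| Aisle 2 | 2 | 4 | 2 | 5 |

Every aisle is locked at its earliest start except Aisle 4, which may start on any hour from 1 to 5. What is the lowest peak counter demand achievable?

9

Aisle 4@1: h1:5  h2:11  h3:6  h4:0  h5:0  h6:0 → peak 11
Aisle 4@2: h1:3  h2:11  h3:8  h4:0  h5:0  h6:0 → peak 11
Aisle 4@3: h1:3  h2:9  h3:8  h4:2  h5:0  h6:0 → peak 9
Aisle 4@4: h1:3  h2:9  h3:6  h4:2  h5:2  h6:0 → peak 9
Aisle 4@5: h1:3  h2:9  h3:6  h4:0  h5:2  h6:2 → peak 9
Best is Aisle 4@3, peak 9.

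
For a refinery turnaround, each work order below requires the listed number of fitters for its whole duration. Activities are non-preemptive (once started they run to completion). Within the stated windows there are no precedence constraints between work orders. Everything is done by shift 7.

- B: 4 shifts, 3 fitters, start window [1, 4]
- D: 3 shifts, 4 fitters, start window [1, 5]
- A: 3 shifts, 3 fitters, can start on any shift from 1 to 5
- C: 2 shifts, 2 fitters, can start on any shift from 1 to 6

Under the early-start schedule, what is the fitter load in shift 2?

At early start, shift 2 has: B, D, A, C.
Demand: 3 + 4 + 3 + 2 = 12.

12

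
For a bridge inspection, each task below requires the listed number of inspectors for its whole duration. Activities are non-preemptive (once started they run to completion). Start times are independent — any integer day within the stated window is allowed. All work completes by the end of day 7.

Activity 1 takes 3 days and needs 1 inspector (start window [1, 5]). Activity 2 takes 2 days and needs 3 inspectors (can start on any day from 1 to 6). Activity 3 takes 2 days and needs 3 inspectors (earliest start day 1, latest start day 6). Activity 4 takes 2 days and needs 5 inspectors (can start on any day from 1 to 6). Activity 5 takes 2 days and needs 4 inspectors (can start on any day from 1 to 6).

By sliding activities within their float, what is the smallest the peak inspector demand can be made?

6

Early-start (Activity 1@1, Activity 2@1, Activity 3@1, Activity 4@1, Activity 5@1) gives peak 16: d1:16  d2:16  d3:1  d4:0  d5:0  d6:0  d7:0.
Shift Activity 2→3, Activity 3→4, Activity 5→6.
Schedule Activity 1@1, Activity 2@3, Activity 3@4, Activity 4@1, Activity 5@6: d1:6  d2:6  d3:4  d4:6  d5:3  d6:4  d7:4 — peak 6.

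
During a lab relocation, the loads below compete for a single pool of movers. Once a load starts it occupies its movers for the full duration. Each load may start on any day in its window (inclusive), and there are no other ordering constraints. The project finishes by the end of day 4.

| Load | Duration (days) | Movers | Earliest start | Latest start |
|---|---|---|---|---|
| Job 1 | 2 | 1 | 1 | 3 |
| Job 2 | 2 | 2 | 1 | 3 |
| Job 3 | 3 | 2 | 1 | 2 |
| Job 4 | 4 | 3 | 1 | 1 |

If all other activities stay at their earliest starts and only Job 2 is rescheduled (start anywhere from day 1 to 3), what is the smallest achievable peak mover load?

Job 2@1: d1:8  d2:8  d3:5  d4:3 → peak 8
Job 2@2: d1:6  d2:8  d3:7  d4:3 → peak 8
Job 2@3: d1:6  d2:6  d3:7  d4:5 → peak 7
Best is Job 2@3, peak 7.

7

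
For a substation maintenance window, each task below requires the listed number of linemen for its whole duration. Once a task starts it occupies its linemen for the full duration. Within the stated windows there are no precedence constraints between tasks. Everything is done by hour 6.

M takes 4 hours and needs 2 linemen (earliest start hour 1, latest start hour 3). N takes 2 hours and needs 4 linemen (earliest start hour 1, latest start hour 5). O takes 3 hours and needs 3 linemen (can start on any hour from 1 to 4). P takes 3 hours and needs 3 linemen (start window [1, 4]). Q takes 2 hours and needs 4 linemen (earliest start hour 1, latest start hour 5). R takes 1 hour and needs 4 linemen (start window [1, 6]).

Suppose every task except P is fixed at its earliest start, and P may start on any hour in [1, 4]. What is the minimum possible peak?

17

P@1: h1:20  h2:16  h3:8  h4:2  h5:0  h6:0 → peak 20
P@2: h1:17  h2:16  h3:8  h4:5  h5:0  h6:0 → peak 17
P@3: h1:17  h2:13  h3:8  h4:5  h5:3  h6:0 → peak 17
P@4: h1:17  h2:13  h3:5  h4:5  h5:3  h6:3 → peak 17
Best is P@2, peak 17.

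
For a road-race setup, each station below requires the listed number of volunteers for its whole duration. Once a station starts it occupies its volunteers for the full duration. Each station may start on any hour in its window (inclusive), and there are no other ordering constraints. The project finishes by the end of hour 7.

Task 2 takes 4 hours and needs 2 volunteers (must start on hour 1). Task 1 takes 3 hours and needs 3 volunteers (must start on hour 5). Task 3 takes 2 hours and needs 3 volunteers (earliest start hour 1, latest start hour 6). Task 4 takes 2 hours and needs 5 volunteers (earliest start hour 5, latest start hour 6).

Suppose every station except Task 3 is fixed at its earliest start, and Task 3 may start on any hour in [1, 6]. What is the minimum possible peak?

Task 3@1: h1:5  h2:5  h3:2  h4:2  h5:8  h6:8  h7:3 → peak 8
Task 3@2: h1:2  h2:5  h3:5  h4:2  h5:8  h6:8  h7:3 → peak 8
Task 3@3: h1:2  h2:2  h3:5  h4:5  h5:8  h6:8  h7:3 → peak 8
Task 3@4: h1:2  h2:2  h3:2  h4:5  h5:11  h6:8  h7:3 → peak 11
Task 3@5: h1:2  h2:2  h3:2  h4:2  h5:11  h6:11  h7:3 → peak 11
Task 3@6: h1:2  h2:2  h3:2  h4:2  h5:8  h6:11  h7:6 → peak 11
Best is Task 3@1, peak 8.

8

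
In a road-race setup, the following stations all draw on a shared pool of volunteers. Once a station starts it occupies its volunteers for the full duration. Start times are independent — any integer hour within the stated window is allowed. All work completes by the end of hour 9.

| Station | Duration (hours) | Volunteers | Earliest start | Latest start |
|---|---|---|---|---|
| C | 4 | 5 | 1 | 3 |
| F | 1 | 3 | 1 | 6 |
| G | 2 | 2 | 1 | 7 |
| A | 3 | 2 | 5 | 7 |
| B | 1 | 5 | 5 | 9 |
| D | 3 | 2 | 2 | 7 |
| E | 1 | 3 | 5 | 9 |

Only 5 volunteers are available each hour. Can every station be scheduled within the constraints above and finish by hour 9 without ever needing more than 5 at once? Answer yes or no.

no

Total volunteer-hours = 47; over 9 hours the average is 47/9 > 5, so some hour must exceed 5.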